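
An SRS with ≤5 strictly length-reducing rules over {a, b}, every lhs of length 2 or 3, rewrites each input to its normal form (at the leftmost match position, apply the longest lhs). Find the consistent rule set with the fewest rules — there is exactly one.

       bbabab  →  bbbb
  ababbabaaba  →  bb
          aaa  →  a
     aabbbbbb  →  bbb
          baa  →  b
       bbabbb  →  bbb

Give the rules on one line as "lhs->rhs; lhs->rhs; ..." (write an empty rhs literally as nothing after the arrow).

aa->; aab->a; ab->b; abb->

  | bbabab => bbbab => bbbb
  | ababbabaaba => babbabaaba => babaaba => bbaaba => bbaa => bb
  | aaa => a
  | aabbbbbb => abbbbb => bbb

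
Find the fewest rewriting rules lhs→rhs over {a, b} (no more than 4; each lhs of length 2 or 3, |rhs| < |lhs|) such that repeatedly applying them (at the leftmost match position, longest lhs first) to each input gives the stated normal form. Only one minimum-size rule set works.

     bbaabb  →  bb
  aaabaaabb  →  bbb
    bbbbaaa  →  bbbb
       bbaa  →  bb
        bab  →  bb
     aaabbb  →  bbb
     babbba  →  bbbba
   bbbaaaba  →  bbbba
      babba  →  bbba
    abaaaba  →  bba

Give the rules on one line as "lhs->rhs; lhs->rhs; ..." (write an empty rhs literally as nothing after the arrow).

aa->; aaa->; aab->aa; ab->b

  | bbaabb => bbaab => bbaa => bb
  | aaabaaabb => baaabb => bbb
  | bbbbaaa => bbbb
  | bbaa => bb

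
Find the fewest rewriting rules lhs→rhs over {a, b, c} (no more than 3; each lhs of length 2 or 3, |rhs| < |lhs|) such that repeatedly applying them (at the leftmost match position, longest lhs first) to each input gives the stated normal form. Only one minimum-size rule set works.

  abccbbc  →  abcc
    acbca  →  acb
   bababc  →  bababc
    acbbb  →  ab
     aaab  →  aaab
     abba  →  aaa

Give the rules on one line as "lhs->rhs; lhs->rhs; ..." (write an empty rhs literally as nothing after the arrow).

bb->a; ca->

  | abccbbc => abccac => abcc
  | acbca => acb
  | bababc
  | acbbb => acab => ab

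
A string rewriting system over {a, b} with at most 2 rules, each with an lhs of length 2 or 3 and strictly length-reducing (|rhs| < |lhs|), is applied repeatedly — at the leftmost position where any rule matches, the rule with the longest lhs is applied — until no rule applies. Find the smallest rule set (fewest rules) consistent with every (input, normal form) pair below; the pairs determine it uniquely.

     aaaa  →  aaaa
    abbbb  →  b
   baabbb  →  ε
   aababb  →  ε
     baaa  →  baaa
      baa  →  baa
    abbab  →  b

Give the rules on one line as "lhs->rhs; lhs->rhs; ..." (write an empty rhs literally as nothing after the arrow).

  | aaaa
  | abbbb => bbb => b
  | baabbb => babb => bb => ε
  | aababb => aabb => ab => ε

ab->; bb->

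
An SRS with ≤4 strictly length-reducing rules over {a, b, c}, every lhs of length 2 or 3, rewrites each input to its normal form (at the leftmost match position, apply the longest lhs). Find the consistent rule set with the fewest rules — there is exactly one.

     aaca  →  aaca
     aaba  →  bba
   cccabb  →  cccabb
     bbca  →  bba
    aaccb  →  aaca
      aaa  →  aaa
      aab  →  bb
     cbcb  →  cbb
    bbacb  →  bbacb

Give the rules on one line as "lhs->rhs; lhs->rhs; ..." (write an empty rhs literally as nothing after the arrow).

  | aaca
  | aaba => bba
  | cccabb
  | bbca => bba

aab->bb; bc->b; ccb->ca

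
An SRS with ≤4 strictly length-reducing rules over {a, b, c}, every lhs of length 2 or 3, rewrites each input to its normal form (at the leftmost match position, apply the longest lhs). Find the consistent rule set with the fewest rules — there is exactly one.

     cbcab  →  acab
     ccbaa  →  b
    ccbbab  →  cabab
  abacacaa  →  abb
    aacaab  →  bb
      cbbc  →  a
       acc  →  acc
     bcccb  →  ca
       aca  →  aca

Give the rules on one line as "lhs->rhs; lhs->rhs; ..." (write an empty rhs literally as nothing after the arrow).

  | cbcab => acab
  | ccbaa => caaa => cba => aa => b
  | ccbbab => cabab
  | abacacaa => abacacb => abacaa => abacb => abaa => abb

aa->b; bc->; cb->a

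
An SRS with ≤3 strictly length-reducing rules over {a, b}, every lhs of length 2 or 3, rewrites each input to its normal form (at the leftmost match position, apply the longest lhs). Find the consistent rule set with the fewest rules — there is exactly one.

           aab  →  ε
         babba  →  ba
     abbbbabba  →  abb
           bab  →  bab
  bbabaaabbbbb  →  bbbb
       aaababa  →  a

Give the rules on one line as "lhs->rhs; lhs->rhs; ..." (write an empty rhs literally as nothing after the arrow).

aab->; baa->a; bba->

  | aab => ε
  | babba => ba
  | abbbbabba => abbbba => abb
  | bab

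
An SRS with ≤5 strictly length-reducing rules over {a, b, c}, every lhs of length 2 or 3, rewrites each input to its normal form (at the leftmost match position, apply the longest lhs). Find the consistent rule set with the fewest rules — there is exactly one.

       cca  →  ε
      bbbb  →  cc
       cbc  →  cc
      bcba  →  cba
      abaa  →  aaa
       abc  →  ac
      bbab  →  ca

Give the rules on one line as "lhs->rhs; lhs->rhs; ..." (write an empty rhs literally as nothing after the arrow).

  | cca => ε
  | bbbb => cbb => cc
  | cbc => cc
  | bcba => cba

ab->a; bb->c; bc->c; cca->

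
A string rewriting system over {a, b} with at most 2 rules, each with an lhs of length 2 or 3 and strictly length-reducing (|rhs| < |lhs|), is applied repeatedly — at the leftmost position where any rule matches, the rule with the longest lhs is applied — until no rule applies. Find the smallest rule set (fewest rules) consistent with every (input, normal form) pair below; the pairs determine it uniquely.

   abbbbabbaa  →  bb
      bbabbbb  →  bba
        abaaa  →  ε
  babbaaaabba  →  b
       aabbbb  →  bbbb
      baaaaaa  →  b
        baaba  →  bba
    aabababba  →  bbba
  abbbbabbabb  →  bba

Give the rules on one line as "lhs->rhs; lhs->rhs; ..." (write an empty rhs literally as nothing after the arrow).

  | abbbbabbaa => abbbabbaa => abbabbaa => ababbaa => aabbaa => bbaa => bb
  | bbabbbb => bbabbb => bbabb => bbab => bba
  | abaaa => aaaa => aa => ε
  | babbaaaabba => babaaaabba => baaaaabba => baaabba => babba => baba => baa => b

aa->; ab->a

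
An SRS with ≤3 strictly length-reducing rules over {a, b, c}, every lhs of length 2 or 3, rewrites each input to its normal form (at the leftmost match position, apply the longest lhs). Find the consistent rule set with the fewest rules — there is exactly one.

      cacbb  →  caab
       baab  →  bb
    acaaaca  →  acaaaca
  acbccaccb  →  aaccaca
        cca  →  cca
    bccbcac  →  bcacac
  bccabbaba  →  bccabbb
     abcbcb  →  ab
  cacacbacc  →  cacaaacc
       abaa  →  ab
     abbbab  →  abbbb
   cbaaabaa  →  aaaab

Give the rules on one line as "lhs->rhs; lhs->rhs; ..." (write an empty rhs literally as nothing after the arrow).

ba->b; cb->a

  | cacbb => caab
  | baab => bab => bb
  | acaaaca
  | acbccaccb => aaccaccb => aaccaca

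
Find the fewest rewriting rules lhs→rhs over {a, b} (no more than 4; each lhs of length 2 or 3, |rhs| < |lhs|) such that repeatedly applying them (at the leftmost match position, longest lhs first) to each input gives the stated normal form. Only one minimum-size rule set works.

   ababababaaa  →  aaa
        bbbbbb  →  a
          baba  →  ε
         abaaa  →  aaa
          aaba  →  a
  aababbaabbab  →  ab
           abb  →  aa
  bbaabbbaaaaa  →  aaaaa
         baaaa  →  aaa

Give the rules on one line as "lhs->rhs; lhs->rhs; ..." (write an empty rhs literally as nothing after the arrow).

  | ababababaaa => abababaaa => ababaaa => abaaa => aaa
  | bbbbbb => bbbb => bb => a
  | baba => ba => ε
  | abaaa => aaa

aab->ab; ba->; bb->a; bbb->b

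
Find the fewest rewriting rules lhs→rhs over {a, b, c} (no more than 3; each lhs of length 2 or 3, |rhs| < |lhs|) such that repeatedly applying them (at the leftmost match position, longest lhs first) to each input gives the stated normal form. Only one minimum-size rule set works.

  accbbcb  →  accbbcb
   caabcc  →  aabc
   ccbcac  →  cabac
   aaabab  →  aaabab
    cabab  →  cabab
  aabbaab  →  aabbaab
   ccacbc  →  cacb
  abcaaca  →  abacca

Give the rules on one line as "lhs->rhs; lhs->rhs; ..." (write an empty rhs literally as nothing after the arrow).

  | accbbcb
  | caabcc => acbcc => aabc
  | ccbcac => cabac
  | aaabab

caa->ac; cbc->ab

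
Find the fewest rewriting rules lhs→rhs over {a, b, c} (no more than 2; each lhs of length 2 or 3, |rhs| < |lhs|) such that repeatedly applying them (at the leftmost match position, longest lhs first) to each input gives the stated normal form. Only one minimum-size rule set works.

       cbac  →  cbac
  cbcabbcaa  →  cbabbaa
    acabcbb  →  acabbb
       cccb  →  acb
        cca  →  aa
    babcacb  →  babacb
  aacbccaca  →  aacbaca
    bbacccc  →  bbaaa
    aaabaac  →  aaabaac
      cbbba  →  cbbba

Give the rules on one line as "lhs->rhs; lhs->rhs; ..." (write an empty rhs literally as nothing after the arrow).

  | cbac
  | cbcabbcaa => cbabbcaa => cbabbaa
  | acabcbb => acabbb
  | cccb => acb

bc->b; cc->a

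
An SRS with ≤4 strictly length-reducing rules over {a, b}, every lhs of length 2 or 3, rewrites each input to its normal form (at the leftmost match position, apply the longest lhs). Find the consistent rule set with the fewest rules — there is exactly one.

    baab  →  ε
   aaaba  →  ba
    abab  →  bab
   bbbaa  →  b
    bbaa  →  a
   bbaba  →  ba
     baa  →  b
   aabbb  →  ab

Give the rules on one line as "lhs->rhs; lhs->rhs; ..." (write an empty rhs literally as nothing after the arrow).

  | baab => bb => ε
  | aaaba => aaba => aba => ba
  | abab => bab
  | bbbaa => baa => b

aa->a; aba->ba; baa->b; bb->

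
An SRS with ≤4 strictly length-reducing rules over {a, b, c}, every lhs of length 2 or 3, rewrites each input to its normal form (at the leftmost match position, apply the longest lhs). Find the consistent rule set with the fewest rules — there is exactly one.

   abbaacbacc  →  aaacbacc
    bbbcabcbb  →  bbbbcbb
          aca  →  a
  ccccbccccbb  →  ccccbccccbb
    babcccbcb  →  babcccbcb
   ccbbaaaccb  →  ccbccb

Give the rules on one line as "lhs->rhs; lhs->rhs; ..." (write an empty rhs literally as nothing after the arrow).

abb->a; baa->c; ca->

  | abbaacbacc => aaacbacc
  | bbbcabcbb => bbbbcbb
  | aca => a
  | ccccbccccbb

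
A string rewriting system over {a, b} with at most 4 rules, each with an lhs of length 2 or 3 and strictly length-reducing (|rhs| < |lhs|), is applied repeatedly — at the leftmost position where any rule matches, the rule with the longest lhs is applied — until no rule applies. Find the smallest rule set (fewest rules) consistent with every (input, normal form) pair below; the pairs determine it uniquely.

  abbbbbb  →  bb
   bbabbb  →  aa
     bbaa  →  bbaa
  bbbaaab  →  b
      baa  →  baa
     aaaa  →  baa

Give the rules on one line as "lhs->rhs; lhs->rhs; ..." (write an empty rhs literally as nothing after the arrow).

  | abbbbbb => aaabbb => babbb => bb
  | bbabbb => bbb => aa
  | bbaa
  | bbbaaab => aaaaab => baaab => bbab => b

aaa->ba; bab->; bbb->aa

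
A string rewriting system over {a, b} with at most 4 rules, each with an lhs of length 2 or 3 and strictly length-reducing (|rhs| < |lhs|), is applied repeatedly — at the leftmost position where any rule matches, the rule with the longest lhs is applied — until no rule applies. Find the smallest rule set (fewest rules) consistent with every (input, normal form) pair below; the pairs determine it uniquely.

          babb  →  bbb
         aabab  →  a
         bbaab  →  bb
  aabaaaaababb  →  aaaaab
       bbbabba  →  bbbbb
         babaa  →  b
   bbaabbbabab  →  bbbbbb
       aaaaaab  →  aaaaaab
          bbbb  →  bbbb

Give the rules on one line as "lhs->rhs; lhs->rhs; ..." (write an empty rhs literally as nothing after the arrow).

  | babb => bbb
  | aabab => aabb => a
  | bbaab => bab => bb
  | aabaaaaababb => aaaaaababb => aaaaaabbb => aaaaab

abb->; ba->b; baa->a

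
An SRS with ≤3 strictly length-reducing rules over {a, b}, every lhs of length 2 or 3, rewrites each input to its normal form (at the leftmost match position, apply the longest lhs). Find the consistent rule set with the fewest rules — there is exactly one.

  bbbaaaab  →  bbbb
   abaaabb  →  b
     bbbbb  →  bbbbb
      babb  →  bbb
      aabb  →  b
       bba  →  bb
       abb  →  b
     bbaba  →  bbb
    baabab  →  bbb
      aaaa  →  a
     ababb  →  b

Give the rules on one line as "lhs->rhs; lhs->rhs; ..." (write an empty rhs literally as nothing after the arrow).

aa->a; ab->; ba->b

  | bbbaaaab => bbbaaab => bbbaab => bbbab => bbbb
  | abaaabb => aaabb => aabb => abb => b
  | bbbbb
  | babb => bbb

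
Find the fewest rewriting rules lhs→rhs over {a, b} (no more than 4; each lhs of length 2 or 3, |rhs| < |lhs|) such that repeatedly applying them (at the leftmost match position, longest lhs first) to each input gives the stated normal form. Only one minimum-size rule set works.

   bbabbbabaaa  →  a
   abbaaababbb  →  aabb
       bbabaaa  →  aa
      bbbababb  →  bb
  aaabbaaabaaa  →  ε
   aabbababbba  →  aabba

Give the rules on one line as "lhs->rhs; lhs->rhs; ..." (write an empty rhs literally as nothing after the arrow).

aaa->; baa->a; bab->

  | bbabbbabaaa => bbbabaaa => bbaaa => baa => a
  | abbaaababbb => abaababbb => aababbb => aabb
  | bbabaaa => baaa => aa
  | bbbababb => bbabb => bb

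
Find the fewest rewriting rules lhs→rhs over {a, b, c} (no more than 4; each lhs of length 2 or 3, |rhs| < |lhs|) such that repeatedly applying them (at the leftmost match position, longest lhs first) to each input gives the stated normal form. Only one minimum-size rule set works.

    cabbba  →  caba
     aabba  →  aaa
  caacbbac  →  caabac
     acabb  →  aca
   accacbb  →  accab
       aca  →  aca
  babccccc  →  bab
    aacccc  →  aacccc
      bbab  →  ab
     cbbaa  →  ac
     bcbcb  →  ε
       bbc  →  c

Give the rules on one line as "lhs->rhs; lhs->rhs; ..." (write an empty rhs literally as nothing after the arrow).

baa->ac; bb->; bc->b; cb->

  | cabbba => caba
  | aabba => aaa
  | caacbbac => caabac
  | acabb => aca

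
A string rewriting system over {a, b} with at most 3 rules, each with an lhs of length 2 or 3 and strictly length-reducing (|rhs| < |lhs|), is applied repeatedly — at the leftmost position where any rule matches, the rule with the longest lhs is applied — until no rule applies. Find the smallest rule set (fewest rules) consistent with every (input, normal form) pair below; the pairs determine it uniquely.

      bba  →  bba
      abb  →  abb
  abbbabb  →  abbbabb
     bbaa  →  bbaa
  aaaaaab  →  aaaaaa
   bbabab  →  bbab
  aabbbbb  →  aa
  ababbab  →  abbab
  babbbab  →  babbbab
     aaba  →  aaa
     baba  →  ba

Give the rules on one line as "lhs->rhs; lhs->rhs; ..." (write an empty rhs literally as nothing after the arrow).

aab->aa; aba->a

  | bba
  | abb
  | abbbabb
  | bbaa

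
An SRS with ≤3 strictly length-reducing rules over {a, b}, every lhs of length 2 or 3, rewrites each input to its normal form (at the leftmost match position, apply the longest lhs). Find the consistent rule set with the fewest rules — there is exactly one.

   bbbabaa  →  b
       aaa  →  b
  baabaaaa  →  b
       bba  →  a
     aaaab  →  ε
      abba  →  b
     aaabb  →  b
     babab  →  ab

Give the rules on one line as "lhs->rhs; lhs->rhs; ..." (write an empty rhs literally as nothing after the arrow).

aa->b; ba->b; bb->

  | bbbabaa => babaa => bbaa => aa => b
  | aaa => ba => b
  | baabaaaa => babaaaa => bbaaaa => aaaa => baa => ba => b
  | bba => a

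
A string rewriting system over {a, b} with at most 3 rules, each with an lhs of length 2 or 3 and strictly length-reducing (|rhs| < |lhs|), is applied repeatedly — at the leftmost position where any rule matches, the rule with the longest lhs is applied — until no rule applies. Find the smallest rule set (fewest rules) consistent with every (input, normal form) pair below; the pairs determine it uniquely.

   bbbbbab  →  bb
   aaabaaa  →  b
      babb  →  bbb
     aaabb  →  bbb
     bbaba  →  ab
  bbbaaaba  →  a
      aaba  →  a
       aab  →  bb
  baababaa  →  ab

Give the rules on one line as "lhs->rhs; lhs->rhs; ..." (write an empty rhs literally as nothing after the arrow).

aa->b; ba->b; bba->a

  | bbbbbab => bbbab => bab => bb
  | aaabaaa => babaaa => bbaaa => aaa => ba => b
  | babb => bbb
  | aaabb => babb => bbb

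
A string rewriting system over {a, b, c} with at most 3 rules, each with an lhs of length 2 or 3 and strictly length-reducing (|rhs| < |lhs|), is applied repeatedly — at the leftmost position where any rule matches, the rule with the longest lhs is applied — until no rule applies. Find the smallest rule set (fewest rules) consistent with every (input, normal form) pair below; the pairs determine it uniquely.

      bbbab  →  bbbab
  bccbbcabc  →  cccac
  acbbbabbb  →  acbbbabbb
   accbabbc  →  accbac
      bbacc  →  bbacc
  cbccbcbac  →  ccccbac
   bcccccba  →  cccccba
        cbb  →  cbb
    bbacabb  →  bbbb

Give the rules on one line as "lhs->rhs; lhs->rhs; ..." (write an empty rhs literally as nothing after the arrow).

  | bbbab
  | bccbbcabc => ccbbcabc => ccbcabc => cccabc => cccac
  | acbbbabbb
  | accbabbc => accbabc => accbac

aca->; bc->c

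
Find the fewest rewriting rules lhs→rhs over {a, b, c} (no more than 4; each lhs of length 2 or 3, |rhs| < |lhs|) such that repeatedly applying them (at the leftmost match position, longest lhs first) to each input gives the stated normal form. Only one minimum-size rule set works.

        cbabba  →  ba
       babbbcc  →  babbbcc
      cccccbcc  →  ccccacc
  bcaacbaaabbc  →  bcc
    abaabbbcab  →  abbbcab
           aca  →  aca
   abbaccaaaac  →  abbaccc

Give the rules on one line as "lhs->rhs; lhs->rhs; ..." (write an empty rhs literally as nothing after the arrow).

aab->; aac->c; cb->a

  | cbabba => aabba => ba
  | babbbcc
  | cccccbcc => ccccacc
  | bcaacbaaabbc => bccbaaabbc => bcaaaabbc => bcaabc => bcc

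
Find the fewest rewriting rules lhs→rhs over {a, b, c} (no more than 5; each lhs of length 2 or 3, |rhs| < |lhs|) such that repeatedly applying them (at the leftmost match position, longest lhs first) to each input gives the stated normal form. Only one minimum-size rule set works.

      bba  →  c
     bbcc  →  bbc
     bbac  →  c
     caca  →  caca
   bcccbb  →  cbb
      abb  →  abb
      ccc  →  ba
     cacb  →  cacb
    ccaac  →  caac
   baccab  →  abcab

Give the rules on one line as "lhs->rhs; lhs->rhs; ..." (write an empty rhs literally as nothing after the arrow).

  | bba => c
  | bbcc => bbc
  | bbac => cc => c
  | caca

bac->ab; bba->c; cc->c; ccc->ba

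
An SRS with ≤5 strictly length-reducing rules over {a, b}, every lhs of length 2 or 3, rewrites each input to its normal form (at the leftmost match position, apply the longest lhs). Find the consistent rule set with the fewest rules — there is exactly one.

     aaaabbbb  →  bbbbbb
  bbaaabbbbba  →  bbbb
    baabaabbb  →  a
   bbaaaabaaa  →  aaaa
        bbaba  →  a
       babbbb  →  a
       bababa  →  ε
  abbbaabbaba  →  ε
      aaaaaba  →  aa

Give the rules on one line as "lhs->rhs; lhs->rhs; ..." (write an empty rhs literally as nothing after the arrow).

  | aaaabbbb => aabbbbb => bbbbbb
  | bbaaabbbbba => aabbbbba => bbbbbba => bbbb
  | baabaabbb => aabaabbb => bbaabbb => abbb => abb => ab => a
  | bbaaaabaaa => aaabaaa => abbaaa => abaaa => aaaa

aab->bb; ab->a; ba->a; bba->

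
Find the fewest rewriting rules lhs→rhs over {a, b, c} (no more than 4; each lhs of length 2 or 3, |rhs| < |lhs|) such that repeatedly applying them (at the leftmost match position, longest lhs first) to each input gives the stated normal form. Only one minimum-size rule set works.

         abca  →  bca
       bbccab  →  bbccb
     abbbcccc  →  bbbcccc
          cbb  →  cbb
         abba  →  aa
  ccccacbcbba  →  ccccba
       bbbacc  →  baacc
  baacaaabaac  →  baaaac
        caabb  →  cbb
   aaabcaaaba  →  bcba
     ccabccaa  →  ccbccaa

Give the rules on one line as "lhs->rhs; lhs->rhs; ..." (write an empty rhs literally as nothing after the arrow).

ab->b; acb->a; bba->aa

  | abca => bca
  | bbccab => bbccb
  | abbbcccc => bbbcccc
  | cbb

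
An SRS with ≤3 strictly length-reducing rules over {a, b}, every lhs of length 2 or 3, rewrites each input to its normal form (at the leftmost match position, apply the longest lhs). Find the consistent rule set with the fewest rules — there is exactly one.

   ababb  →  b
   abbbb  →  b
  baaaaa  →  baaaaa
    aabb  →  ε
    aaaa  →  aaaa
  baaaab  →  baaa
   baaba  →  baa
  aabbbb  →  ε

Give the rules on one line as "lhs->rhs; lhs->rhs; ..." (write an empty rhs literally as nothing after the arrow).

ab->; bb->

  | ababb => abb => b
  | abbbb => bbb => b
  | baaaaa
  | aabb => ab => ε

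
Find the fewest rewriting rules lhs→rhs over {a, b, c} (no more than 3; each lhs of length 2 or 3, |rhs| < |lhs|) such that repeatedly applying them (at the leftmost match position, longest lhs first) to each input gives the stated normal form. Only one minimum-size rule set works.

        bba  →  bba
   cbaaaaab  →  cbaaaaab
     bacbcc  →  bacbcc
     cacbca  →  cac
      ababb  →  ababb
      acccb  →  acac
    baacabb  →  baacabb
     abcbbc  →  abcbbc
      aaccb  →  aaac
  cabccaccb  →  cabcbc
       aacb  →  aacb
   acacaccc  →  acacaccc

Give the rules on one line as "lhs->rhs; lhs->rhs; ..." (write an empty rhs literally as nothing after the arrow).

bca->; caa->b; ccb->ac

  | bba
  | cbaaaaab
  | bacbcc
  | cacbca => cac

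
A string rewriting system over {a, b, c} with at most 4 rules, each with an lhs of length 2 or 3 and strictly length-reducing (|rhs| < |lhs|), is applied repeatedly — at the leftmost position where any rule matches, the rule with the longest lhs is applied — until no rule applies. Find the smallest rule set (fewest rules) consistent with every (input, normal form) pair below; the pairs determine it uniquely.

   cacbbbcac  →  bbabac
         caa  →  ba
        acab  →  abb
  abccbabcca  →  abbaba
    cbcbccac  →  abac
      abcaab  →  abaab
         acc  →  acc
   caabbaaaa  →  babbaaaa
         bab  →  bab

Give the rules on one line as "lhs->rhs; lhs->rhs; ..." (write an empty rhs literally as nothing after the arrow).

  | cacbbbcac => bcbbbcac => bbbbcac => bbabac
  | caa => ba
  | acab => abb
  | abccbabcca => abcbabcca => abbabcca => abbabca => abbaba

bbc->ab; bc->b; ca->b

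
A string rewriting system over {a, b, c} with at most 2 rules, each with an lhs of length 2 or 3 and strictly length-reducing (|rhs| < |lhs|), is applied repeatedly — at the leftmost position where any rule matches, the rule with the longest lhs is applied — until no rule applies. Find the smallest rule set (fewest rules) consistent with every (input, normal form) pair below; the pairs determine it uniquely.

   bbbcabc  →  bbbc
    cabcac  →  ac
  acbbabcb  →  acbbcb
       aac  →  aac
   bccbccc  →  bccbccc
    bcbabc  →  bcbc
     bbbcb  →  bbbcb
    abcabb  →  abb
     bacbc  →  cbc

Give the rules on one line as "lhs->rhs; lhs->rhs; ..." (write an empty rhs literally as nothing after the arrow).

  | bbbcabc => bbbabc => bbbc
  | cabcac => abcac => abac => ac
  | acbbabcb => acbbcb
  | aac

ba->; ca->a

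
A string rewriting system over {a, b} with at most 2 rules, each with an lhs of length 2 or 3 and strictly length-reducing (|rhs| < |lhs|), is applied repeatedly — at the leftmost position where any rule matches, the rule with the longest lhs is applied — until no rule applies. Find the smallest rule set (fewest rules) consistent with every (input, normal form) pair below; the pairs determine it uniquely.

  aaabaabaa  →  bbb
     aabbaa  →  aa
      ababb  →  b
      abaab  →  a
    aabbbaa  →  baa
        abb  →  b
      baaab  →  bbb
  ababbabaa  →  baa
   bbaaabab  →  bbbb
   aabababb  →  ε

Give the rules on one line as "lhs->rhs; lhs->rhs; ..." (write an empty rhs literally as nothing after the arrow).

  | aaabaabaa => bbaabaa => bbaaa => bbb
  | aabbaa => abaa => aa
  | ababb => abb => b
  | abaab => aab => a

aaa->b; ab->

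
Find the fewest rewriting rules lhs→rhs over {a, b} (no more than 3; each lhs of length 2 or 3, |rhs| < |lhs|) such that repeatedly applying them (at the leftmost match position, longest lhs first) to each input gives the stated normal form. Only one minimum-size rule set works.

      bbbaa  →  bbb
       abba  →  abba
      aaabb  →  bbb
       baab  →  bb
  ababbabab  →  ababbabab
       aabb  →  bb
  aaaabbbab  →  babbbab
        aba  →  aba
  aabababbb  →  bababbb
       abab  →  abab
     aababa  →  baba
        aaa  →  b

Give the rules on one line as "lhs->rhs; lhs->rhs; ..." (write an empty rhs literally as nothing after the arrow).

  | bbbaa => bbb
  | abba
  | aaabb => bbb
  | baab => bb

aa->; aaa->b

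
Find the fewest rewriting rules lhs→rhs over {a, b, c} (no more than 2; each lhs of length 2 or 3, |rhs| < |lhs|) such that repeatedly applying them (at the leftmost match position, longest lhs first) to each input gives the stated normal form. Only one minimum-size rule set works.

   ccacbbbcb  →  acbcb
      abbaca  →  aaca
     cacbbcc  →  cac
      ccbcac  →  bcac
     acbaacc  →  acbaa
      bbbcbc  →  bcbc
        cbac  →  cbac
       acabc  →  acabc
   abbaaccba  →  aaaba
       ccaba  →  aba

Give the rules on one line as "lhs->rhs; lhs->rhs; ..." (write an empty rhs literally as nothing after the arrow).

bb->; cc->

  | ccacbbbcb => acbbbcb => acbcb
  | abbaca => aaca
  | cacbbcc => caccc => cac
  | ccbcac => bcac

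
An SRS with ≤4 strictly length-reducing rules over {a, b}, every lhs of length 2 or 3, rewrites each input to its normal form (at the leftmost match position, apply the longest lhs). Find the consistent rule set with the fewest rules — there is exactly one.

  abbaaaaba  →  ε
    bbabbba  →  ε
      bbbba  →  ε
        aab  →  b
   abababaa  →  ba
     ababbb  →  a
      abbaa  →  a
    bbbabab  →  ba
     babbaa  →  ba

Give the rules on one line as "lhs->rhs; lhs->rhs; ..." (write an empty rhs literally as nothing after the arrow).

aa->; ab->a; bb->a

  | abbaaaaba => abaaaaba => aaaaaba => aaaba => aba => aa => ε
  | bbabbba => aabbba => bbba => aba => aa => ε
  | bbbba => abba => aba => aa => ε
  | aab => b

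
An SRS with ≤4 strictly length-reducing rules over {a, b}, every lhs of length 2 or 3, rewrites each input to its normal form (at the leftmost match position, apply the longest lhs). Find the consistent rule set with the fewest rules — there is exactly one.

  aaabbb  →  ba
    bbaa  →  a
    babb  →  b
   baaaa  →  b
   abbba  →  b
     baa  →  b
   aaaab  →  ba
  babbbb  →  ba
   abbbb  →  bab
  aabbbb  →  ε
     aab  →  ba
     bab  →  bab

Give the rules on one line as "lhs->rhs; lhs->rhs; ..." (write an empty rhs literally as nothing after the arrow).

aa->; aab->ba; bb->a

  | aaabbb => abbb => aab => ba
  | bbaa => aaa => a
  | babb => baa => b
  | baaaa => baa => b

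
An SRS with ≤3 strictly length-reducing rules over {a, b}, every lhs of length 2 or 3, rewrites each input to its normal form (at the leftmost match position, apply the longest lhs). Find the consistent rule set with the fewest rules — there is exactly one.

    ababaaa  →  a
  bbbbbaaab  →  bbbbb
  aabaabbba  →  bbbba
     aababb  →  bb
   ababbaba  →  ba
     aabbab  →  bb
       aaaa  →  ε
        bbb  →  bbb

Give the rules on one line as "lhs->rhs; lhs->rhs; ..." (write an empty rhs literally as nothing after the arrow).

aa->; ab->

  | ababaaa => abaaa => aaa => a
  | bbbbbaaab => bbbbbab => bbbbb
  | aabaabbba => baabbba => bbbba
  | aababb => babb => bb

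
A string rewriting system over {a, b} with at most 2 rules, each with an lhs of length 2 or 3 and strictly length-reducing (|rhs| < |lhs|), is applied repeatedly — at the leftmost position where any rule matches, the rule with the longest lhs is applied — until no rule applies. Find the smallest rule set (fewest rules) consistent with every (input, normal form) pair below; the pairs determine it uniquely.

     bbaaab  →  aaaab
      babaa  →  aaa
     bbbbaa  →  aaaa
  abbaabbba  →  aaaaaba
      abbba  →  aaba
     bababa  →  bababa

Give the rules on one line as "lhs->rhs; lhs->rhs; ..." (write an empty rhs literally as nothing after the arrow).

baa->aa; bb->a

  | bbaaab => aaaab
  | babaa => baaa => aaa
  | bbbbaa => abbaa => aaaa
  | abbaabbba => aaaabbba => aaaaaba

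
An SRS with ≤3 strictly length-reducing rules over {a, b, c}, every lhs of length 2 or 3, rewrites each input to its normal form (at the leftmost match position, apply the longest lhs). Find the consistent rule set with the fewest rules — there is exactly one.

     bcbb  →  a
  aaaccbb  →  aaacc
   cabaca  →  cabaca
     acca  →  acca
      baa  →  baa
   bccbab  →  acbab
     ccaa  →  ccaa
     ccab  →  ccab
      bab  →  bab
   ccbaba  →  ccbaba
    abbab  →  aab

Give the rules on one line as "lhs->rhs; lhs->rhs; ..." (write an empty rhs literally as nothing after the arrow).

  | bcbb => abb => a
  | aaaccbb => aaacc
  | cabaca
  | acca

bb->; bc->a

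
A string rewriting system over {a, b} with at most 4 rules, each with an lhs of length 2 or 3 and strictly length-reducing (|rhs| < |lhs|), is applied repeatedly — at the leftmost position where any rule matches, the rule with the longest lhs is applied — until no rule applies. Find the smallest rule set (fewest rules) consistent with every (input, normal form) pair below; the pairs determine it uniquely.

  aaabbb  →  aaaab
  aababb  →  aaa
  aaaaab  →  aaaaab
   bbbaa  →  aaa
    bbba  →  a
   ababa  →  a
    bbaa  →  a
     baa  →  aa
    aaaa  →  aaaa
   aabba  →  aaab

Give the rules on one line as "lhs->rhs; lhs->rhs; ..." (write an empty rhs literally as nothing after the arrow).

ba->; baa->aa; bb->a; bba->ab

  | aaabbb => aaaab
  | aababb => aabb => aaa
  | aaaaab
  | bbbaa => abaa => aaa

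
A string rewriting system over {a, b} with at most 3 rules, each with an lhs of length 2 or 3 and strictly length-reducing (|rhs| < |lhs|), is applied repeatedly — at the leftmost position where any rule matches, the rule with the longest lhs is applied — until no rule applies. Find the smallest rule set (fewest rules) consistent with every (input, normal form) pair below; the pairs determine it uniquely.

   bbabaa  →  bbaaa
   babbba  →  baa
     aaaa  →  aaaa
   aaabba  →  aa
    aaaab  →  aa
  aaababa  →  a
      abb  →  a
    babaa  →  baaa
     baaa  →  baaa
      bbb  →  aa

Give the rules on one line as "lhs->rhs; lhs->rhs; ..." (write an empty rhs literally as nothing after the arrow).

  | bbabaa => bbaaa
  | babbba => babba => baba => baa
  | aaaa
  | aaabba => aba => aa

aab->; ab->a; bbb->aa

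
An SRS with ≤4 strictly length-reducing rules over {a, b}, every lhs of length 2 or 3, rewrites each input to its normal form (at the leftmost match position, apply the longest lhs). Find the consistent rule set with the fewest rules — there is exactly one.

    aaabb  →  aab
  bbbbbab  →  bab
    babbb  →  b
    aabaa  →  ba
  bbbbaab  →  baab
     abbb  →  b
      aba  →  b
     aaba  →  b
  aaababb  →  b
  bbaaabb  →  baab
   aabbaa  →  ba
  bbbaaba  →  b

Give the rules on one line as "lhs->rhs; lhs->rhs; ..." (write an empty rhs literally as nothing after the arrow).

  | aaabb => aab
  | bbbbbab => bbbbab => bbbab => bbab => bab
  | babbb => bbb => bb => b
  | aabaa => abba => ba

aba->bb; abb->b; bb->b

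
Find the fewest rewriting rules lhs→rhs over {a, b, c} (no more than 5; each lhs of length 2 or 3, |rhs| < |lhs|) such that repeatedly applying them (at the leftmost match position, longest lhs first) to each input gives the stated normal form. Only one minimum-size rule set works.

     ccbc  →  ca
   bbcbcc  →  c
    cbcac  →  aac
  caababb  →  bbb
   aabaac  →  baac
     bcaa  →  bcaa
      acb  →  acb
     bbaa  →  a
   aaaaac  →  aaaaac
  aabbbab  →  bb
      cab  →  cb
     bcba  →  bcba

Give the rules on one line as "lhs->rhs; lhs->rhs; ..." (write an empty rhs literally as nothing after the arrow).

ab->b; bba->; cbb->bb; cbc->a

  | ccbc => ca
  | bbcbcc => bbac => c
  | cbcac => aac
  | caababb => cababb => cbabb => cbbb => bbb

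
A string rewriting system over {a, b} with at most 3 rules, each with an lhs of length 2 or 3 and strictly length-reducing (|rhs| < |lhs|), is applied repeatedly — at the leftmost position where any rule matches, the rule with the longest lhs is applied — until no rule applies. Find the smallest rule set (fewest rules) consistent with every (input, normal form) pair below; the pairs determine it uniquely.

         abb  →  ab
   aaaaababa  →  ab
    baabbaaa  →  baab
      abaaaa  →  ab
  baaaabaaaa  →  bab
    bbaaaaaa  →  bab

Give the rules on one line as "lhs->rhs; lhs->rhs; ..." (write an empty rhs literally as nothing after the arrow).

aaa->ab; aba->ab; bb->b

  | abb => ab
  | aaaaababa => abaababa => abababa => abbaba => ababa => abba => aba => ab
  | baabbaaa => baabaaa => baabaa => baaba => baab
  | abaaaa => abaaa => abaa => aba => ab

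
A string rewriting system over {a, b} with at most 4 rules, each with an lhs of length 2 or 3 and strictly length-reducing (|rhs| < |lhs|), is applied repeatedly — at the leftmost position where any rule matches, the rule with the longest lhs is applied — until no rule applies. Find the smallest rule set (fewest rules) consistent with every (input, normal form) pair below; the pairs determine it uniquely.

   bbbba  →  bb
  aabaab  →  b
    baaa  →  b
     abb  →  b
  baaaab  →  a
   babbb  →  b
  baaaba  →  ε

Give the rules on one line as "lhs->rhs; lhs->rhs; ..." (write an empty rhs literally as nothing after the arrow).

  | bbbba => bb
  | aabaab => aaab => b
  | baaa => b
  | abb => b

aaa->; ab->; bab->a; bba->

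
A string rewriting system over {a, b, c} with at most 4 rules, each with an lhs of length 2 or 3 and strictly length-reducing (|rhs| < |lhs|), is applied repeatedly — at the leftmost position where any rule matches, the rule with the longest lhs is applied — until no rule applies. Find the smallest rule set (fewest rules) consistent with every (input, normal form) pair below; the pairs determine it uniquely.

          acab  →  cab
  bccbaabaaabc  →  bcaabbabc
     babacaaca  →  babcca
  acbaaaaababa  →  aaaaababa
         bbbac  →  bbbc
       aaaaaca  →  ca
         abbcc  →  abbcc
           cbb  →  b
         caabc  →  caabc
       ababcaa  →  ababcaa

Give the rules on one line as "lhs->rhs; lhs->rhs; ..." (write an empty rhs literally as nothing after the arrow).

ac->c; baa->bb; cb->

  | acab => cab
  | bccbaabaaabc => bcaabaaabc => bcaabbabc
  | babacaaca => babcaaca => babcaca => babcca
  | acbaaaaababa => cbaaaaababa => aaaaababa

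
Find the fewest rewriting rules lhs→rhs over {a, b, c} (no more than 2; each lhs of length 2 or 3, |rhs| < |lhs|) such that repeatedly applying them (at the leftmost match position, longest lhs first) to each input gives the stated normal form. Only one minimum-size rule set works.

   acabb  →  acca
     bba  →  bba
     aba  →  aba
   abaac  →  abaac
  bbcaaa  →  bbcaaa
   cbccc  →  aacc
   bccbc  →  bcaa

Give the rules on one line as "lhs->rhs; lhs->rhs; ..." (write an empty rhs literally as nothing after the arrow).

abb->ca; cbc->aa

  | acabb => acca
  | bba
  | aba
  | abaac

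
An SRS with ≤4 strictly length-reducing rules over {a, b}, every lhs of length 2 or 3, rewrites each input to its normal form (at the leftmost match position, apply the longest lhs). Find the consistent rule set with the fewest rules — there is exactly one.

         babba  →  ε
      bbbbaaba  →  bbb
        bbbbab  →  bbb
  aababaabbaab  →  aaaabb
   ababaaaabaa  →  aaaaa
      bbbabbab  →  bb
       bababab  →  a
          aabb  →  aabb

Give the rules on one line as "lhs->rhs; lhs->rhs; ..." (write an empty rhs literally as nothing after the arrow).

  | babba => ba => ε
  | bbbbaaba => bbbba => bbb
  | bbbbab => bbb
  | aababaabbaab => aaaabbaab => aaaabb

ba->; baa->; bab->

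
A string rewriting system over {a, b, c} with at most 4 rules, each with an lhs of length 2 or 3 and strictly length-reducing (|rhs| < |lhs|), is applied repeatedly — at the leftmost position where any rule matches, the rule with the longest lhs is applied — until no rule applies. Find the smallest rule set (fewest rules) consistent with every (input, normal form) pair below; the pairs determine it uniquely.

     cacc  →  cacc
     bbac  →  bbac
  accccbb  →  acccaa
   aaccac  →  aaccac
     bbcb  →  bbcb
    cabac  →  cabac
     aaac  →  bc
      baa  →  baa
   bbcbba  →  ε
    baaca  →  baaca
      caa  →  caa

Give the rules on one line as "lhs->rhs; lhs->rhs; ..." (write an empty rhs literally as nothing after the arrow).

  | cacc
  | bbac
  | accccbb => acccaa
  | aaccac

aaa->b; bbb->; cbb->aa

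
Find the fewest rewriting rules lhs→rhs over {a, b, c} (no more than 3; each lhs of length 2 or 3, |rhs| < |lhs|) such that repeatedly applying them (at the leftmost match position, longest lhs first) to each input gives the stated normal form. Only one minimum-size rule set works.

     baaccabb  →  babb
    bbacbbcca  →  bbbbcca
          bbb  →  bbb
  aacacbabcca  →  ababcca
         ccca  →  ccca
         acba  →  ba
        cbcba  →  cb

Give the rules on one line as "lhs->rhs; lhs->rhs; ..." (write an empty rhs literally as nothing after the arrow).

  | baaccabb => bacabb => babb
  | bbacbbcca => bbbbcca
  | bbb
  | aacacbabcca => aacbabcca => ababcca

ac->; cba->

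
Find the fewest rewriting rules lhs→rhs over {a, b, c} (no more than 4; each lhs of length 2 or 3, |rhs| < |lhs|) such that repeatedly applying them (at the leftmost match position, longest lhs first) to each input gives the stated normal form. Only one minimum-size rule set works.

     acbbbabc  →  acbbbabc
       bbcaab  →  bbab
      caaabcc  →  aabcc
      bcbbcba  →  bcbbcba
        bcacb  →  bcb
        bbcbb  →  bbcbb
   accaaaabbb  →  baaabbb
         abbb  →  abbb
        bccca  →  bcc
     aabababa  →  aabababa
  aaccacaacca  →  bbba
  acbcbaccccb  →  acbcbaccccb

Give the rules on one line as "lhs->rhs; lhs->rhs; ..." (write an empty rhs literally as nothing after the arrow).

  | acbbbabc
  | bbcaab => bbab
  | caaabcc => aabcc
  | bcbbcba

aac->a; aca->ba; ca->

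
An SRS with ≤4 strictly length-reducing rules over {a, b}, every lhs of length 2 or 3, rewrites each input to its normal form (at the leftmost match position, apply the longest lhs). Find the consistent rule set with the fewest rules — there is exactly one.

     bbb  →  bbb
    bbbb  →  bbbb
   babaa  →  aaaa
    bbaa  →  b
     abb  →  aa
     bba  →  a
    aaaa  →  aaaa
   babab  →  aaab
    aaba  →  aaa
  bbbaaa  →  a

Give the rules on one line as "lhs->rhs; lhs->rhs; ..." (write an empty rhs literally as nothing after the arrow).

abb->aa; ba->a; baa->; bab->aa

  | bbb
  | bbbb
  | babaa => aaaa
  | bbaa => b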